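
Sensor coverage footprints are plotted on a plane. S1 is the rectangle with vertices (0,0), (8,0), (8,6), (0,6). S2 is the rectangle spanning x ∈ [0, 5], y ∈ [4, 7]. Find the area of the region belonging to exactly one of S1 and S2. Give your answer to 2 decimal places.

43.00

|S1∩S2|: x∈[0,5], y∈[4,6] → 5·2 = 10.
|S1 △ S2| = |S1| + |S2| − 2·|S1∩S2| = 48 + 15 − 20 = 43.00.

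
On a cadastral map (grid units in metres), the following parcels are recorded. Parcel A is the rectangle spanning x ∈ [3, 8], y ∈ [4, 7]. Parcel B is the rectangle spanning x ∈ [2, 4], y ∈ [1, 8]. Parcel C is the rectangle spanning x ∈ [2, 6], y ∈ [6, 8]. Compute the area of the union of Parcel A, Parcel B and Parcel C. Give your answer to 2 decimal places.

28.00

By inclusion–exclusion:
Individual areas: |Parcel A| = 15, |Parcel B| = 14, |Parcel C| = 8.
|Parcel A∩Parcel B|: x∈[3,4], y∈[4,7] → 1·3 = 3.
|Parcel A∩Parcel C|: x∈[3,6], y∈[6,7] → 3·1 = 3.
|Parcel B∩Parcel C|: x∈[2,4], y∈[6,8] → 2·2 = 4.
|Parcel A∩Parcel B∩Parcel C| = 1.
|Parcel A ∪ Parcel B ∪ Parcel C| = 37 − 10 + 1 = 28.00.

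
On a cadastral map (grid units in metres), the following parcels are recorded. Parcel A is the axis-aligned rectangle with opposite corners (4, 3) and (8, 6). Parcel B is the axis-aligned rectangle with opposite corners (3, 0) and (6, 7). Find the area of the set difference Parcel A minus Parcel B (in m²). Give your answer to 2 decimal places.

|Parcel A∩Parcel B|: x∈[4,6], y∈[3,6] → 2·3 = 6.
|Parcel A| = 12.
|Parcel A ∖ Parcel B| = |Parcel A| − |Parcel A∩Parcel B| = 12 − 6 = 6.00.

6.00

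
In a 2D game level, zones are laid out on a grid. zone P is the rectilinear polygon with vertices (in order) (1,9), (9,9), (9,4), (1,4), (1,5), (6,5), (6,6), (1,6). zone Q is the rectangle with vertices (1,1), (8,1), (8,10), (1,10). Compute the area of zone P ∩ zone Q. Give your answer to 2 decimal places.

30.00

The intersection is the polygon with vertices (8,9), (8,4), (1,4), (1,5), (6,5), (6,6), (1,6), (1,9).
By the shoelace formula its area is 30.00.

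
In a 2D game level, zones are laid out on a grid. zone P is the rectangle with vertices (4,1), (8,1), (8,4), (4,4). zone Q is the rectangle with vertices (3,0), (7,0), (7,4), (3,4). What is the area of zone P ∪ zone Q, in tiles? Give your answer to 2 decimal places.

By inclusion–exclusion:
Individual areas: |zone P| = 12, |zone Q| = 16.
|zone P∩zone Q|: x∈[4,7], y∈[1,4] → 3·3 = 9.
|zone P ∪ zone Q| = 28 − 9 = 19.00.

19.00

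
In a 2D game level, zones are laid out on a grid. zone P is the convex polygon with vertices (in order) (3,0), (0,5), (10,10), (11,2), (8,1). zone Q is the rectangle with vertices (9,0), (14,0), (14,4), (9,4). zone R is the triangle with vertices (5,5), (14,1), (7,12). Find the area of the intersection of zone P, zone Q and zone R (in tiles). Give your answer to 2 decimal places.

The intersection is the polygon with vertices (9,4), (10.75,4), (10.956,2.353), (9,3.222).
By the shoelace formula its area is 2.20.

2.20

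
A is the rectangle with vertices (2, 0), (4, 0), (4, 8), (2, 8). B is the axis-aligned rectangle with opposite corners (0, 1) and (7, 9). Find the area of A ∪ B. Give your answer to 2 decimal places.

58.00

By inclusion–exclusion:
Individual areas: |A| = 16, |B| = 56.
|A∩B|: x∈[2,4], y∈[1,8] → 2·7 = 14.
|A ∪ B| = 72 − 14 = 58.00.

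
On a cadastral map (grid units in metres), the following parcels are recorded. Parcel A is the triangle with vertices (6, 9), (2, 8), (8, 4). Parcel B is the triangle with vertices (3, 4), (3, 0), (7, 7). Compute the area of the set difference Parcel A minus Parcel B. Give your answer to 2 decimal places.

|Parcel A| = 11, |Parcel A∩Parcel B| = 0.7861.
|Parcel A ∖ Parcel B| = |Parcel A| − |Parcel A∩Parcel B| = 11 − 0.7861 = 10.21.

10.21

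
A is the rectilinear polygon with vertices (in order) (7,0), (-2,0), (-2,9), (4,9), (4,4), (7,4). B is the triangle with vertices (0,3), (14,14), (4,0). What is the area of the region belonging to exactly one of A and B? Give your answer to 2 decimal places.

|A| = 66, |B| = 43, |A∩B| = 18.
|A △ B| = |A| + |B| − 2·|A∩B| = 66 + 43 − 36 = 73.00.

73.00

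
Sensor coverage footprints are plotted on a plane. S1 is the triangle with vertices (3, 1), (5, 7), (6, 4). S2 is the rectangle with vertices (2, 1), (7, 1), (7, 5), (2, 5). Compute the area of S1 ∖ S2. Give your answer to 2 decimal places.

1.33

|S1| = 6, |S1∩S2| = 4.6667.
|S1 ∖ S2| = |S1| − |S1∩S2| = 6 − 4.6667 = 1.33.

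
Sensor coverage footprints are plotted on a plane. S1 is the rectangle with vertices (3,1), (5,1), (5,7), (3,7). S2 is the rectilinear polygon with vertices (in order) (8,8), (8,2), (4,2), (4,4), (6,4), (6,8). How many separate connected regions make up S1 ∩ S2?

S1 ∩ S2 is a single connected region.

1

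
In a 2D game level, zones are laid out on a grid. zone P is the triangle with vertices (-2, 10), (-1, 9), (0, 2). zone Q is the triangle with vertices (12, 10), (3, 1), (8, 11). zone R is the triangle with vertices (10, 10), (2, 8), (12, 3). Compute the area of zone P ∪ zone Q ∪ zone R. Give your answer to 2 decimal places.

By inclusion–exclusion:
Individual areas: |zone P| = 3, |zone Q| = 22.5, |zone R| = 30.
|zone P∩zone Q| = 0.
|zone P∩zone R| = 0.
|zone Q∩zone R| = 12.1683.
|zone P∩zone Q∩zone R| = 0.
|zone P ∪ zone Q ∪ zone R| = 55.5 − 12.1683 + 0 = 43.33.

43.33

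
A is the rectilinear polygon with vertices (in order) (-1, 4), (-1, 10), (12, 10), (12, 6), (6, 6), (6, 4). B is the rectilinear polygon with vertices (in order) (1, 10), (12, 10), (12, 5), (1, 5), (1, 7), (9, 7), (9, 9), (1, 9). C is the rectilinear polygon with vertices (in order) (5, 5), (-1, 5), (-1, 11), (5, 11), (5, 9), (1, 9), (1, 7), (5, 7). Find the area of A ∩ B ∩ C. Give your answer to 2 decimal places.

12.00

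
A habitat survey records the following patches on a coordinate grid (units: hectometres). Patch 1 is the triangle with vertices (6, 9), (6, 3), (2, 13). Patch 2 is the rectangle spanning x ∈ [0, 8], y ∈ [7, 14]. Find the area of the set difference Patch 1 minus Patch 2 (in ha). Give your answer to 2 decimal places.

3.20

|Patch 1| = 12, |Patch 1∩Patch 2| = 8.8.
|Patch 1 ∖ Patch 2| = |Patch 1| − |Patch 1∩Patch 2| = 12 − 8.8 = 3.20.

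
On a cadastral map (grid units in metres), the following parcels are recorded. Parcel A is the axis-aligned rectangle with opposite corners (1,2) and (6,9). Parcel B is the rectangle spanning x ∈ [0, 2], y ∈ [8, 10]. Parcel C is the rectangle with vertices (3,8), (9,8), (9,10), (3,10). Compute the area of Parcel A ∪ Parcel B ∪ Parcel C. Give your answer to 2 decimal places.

47.00

By inclusion–exclusion:
Individual areas: |Parcel A| = 35, |Parcel B| = 4, |Parcel C| = 12.
|Parcel A∩Parcel B|: x∈[1,2], y∈[8,9] → 1·1 = 1.
|Parcel A∩Parcel C|: x∈[3,6], y∈[8,9] → 3·1 = 3.
|Parcel B∩Parcel C| = 0 (no overlap).
|Parcel A∩Parcel B∩Parcel C| = 0.
|Parcel A ∪ Parcel B ∪ Parcel C| = 51 − 4 + 0 = 47.00.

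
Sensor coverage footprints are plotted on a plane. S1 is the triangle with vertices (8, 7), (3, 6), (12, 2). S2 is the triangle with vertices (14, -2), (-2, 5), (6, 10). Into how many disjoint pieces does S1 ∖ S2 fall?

S1 ∖ S2 is a single connected region.

1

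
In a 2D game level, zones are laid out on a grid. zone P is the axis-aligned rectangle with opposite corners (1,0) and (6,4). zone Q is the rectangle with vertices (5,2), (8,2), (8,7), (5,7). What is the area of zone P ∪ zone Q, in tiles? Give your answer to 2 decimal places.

By inclusion–exclusion:
Individual areas: |zone P| = 20, |zone Q| = 15.
|zone P∩zone Q|: x∈[5,6], y∈[2,4] → 1·2 = 2.
|zone P ∪ zone Q| = 35 − 2 = 33.00.

33.00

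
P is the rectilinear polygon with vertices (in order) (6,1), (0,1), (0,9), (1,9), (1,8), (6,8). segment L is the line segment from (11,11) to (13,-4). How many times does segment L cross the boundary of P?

0

The segment lies entirely outside P and never meets its boundary.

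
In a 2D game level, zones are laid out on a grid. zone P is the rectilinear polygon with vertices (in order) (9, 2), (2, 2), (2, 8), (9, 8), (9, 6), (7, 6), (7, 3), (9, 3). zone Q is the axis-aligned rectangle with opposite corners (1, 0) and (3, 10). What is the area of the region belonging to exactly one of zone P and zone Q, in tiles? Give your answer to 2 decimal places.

44.00

|zone P| = 36, |zone Q| = 20, |zone P∩zone Q| = 6.
|zone P △ zone Q| = |zone P| + |zone Q| − 2·|zone P∩zone Q| = 36 + 20 − 12 = 44.00.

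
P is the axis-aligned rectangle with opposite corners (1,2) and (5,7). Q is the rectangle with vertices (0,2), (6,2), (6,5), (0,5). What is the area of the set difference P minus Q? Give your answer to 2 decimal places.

|P∩Q|: x∈[1,5], y∈[2,5] → 4·3 = 12.
|P| = 20.
|P ∖ Q| = |P| − |P∩Q| = 20 − 12 = 8.00.

8.00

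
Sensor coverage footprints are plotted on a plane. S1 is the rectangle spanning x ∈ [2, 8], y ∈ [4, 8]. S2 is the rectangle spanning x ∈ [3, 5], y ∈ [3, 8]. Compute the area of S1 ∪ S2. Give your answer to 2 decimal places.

By inclusion–exclusion:
Individual areas: |S1| = 24, |S2| = 10.
|S1∩S2|: x∈[3,5], y∈[4,8] → 2·4 = 8.
|S1 ∪ S2| = 34 − 8 = 26.00.

26.00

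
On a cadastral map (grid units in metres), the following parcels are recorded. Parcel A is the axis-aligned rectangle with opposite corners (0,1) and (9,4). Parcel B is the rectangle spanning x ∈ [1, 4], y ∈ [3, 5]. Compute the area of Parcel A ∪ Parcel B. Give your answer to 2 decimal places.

By inclusion–exclusion:
Individual areas: |Parcel A| = 27, |Parcel B| = 6.
|Parcel A∩Parcel B|: x∈[1,4], y∈[3,4] → 3·1 = 3.
|Parcel A ∪ Parcel B| = 33 − 3 = 30.00.

30.00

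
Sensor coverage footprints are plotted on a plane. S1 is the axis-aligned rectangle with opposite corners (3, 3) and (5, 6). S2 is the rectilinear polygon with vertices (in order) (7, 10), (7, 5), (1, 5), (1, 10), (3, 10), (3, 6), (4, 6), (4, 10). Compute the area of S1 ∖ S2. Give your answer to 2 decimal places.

|S1| = 6, |S1∩S2| = 2.
|S1 ∖ S2| = |S1| − |S1∩S2| = 6 − 2 = 4.00.

4.00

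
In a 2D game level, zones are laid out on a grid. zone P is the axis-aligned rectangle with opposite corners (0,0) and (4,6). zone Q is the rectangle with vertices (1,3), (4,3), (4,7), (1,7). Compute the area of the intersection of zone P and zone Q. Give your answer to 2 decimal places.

|zone P∩zone Q|: x∈[1,4], y∈[3,6] → 3·3 = 9.

9.00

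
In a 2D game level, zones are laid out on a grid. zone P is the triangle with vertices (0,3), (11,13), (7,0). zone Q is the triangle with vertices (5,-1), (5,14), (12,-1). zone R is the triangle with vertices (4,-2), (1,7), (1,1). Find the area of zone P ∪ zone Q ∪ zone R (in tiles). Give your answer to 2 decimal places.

85.63

By inclusion–exclusion:
Individual areas: |zone P| = 51.5, |zone Q| = 52.5, |zone R| = 9.
|zone P∩zone Q| = 24.7811.
|zone P∩zone R| = 2.5915.
|zone Q∩zone R| = 0.
|zone P∩zone Q∩zone R| = 0.
|zone P ∪ zone Q ∪ zone R| = 113 − 27.3726 + 0 = 85.63.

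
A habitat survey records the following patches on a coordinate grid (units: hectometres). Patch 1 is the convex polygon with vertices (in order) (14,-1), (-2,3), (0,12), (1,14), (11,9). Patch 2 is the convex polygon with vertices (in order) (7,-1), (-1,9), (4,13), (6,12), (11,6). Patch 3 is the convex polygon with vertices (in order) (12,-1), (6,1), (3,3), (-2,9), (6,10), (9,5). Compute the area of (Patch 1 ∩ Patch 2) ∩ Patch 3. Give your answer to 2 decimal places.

54.17

The region (Patch 1 ∩ Patch 2) ∩ Patch 3 is the polygon with vertices (-0.739,8.674), (-0.629,9.171), (6,10), (9,5), (9.667,3.667), (7.875,0.531), (6,1), (4.714,1.857).
By the shoelace formula its area is 54.17.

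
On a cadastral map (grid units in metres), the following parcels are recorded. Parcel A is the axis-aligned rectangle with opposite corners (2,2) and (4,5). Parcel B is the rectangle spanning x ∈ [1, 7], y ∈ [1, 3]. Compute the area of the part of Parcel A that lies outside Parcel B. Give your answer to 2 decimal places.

|Parcel A∩Parcel B|: x∈[2,4], y∈[2,3] → 2·1 = 2.
|Parcel A| = 6.
|Parcel A ∖ Parcel B| = |Parcel A| − |Parcel A∩Parcel B| = 6 − 2 = 4.00.

4.00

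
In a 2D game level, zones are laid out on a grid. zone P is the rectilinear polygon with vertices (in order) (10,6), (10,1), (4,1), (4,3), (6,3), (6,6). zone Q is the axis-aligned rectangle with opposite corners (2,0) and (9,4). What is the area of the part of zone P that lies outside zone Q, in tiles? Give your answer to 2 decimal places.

|zone P| = 24, |zone P∩zone Q| = 13.
|zone P ∖ zone Q| = |zone P| − |zone P∩zone Q| = 24 − 13 = 11.00.

11.00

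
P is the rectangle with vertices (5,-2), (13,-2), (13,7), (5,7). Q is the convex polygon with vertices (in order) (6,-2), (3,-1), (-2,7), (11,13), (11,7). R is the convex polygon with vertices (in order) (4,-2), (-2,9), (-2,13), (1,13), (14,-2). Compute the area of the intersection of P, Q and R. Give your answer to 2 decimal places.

The intersection is the polygon with vertices (6.2,7), (9.125,3.625), (6,-2), (5,-1.667), (5,7).
By the shoelace formula its area is 23.23.

23.23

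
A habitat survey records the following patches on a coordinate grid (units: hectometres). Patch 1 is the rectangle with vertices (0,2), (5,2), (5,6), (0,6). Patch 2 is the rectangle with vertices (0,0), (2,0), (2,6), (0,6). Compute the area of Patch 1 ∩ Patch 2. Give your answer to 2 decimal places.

|Patch 1∩Patch 2|: x∈[0,2], y∈[2,6] → 2·4 = 8.

8.00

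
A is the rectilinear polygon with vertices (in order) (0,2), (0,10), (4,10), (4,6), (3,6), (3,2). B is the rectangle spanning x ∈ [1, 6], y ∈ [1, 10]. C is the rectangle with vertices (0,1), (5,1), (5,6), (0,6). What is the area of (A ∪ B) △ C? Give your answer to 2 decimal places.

30.00

|A ∪ B| = 53.
|(A ∪ B) ∩ C| = 24.
|(A ∪ B) △ C| = 53 + 25 − 48 = 30.00.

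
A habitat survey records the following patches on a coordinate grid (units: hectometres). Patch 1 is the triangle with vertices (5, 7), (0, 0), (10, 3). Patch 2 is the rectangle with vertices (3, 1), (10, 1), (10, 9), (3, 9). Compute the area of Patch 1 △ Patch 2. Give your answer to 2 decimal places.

38.43

|Patch 1| = 27.5, |Patch 2| = 56, |Patch 1∩Patch 2| = 22.5333.
|Patch 1 △ Patch 2| = |Patch 1| + |Patch 2| − 2·|Patch 1∩Patch 2| = 27.5 + 56 − 45.0667 = 38.43.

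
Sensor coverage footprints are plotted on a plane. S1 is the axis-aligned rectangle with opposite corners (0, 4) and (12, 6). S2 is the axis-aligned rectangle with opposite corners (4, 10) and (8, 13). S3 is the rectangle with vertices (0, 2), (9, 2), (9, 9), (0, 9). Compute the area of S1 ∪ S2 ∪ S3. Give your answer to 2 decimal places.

81.00

By inclusion–exclusion:
Individual areas: |S1| = 24, |S2| = 12, |S3| = 63.
|S1∩S2| = 0 (no overlap).
|S1∩S3|: x∈[0,9], y∈[4,6] → 9·2 = 18.
|S2∩S3| = 0 (no overlap).
|S1∩S2∩S3| = 0.
|S1 ∪ S2 ∪ S3| = 99 − 18 + 0 = 81.00.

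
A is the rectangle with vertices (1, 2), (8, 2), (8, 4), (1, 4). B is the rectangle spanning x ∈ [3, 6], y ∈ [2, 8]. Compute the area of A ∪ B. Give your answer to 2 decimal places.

By inclusion–exclusion:
Individual areas: |A| = 14, |B| = 18.
|A∩B|: x∈[3,6], y∈[2,4] → 3·2 = 6.
|A ∪ B| = 32 − 6 = 26.00.

26.00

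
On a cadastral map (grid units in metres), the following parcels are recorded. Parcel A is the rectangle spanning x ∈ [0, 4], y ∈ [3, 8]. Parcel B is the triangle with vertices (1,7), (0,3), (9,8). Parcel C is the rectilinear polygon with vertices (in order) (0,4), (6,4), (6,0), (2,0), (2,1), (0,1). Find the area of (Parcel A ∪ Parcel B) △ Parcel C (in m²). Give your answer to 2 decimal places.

39.38

|Parcel A ∪ Parcel B| = 25.3819.
|(Parcel A ∪ Parcel B) ∩ Parcel C| = 4.
|(Parcel A ∪ Parcel B) △ Parcel C| = 25.3819 + 22 − 8 = 39.38.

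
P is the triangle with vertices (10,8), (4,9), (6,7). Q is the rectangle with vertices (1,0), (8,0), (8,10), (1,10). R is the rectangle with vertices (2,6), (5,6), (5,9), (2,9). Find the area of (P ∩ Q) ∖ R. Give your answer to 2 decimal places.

|P ∩ Q| = 4.1667.
|(P ∩ Q) ∩ R| = 0.4167.
|(P ∩ Q) ∖ R| = 4.1667 − 0.4167 = 3.75.

3.75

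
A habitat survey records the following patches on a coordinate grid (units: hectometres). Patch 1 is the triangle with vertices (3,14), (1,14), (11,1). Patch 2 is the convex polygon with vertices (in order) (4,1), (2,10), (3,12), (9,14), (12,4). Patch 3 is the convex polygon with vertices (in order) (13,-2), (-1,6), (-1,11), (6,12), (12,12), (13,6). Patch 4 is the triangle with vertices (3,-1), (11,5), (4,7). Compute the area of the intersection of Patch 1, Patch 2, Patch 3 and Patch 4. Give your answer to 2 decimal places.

The intersection is the polygon with vertices (7.056,6.127), (8.013,5.853), (9.316,3.737), (9.049,3.537).
By the shoelace formula its area is 1.38.

1.38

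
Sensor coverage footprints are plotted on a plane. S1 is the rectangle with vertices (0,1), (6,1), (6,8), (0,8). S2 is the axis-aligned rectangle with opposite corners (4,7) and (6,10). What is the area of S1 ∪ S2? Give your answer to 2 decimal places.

By inclusion–exclusion:
Individual areas: |S1| = 42, |S2| = 6.
|S1∩S2|: x∈[4,6], y∈[7,8] → 2·1 = 2.
|S1 ∪ S2| = 48 − 2 = 46.00.

46.00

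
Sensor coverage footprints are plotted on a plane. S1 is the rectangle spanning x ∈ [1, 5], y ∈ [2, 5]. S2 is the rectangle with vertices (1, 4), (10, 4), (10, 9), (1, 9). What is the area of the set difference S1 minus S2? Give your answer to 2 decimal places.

8.00

|S1∩S2|: x∈[1,5], y∈[4,5] → 4·1 = 4.
|S1| = 12.
|S1 ∖ S2| = |S1| − |S1∩S2| = 12 − 4 = 8.00.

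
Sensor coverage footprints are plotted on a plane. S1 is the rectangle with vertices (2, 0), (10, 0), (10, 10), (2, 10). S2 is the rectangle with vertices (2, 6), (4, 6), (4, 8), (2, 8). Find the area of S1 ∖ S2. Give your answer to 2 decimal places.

76.00

|S1∩S2|: x∈[2,4], y∈[6,8] → 2·2 = 4.
|S1| = 80.
|S1 ∖ S2| = |S1| − |S1∩S2| = 80 − 4 = 76.00.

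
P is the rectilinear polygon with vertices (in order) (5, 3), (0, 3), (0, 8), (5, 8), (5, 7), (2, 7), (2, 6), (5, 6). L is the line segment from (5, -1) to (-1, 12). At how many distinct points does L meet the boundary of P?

2

The segment meets the boundary at (0.846,8), (3.154,3).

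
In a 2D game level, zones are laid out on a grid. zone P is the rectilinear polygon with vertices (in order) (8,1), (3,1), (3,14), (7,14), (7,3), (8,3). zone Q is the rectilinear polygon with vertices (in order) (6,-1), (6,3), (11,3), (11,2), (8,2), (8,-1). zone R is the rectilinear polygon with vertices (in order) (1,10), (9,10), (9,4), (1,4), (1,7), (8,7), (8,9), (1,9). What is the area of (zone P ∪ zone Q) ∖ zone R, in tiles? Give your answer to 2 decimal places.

|zone P ∪ zone Q| = 61.
|(zone P ∪ zone Q) ∩ zone R| = 16.
|(zone P ∪ zone Q) ∖ zone R| = 61 − 16 = 45.00.

45.00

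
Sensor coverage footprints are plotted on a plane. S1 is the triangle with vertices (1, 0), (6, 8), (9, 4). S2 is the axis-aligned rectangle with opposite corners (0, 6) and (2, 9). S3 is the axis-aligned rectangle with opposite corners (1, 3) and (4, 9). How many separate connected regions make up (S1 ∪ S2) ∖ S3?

2

(S1 ∪ S2) ∖ S3 splits into 2 disjoint pieces (area 20.9875, area 3).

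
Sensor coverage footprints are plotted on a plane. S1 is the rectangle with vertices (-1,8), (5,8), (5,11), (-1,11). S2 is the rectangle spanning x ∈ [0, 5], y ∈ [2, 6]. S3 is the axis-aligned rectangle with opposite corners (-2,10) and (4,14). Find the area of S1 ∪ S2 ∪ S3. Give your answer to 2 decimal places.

By inclusion–exclusion:
Individual areas: |S1| = 18, |S2| = 20, |S3| = 24.
|S1∩S2| = 0 (no overlap).
|S1∩S3|: x∈[-1,4], y∈[10,11] → 5·1 = 5.
|S2∩S3| = 0 (no overlap).
|S1∩S2∩S3| = 0.
|S1 ∪ S2 ∪ S3| = 62 − 5 + 0 = 57.00.

57.00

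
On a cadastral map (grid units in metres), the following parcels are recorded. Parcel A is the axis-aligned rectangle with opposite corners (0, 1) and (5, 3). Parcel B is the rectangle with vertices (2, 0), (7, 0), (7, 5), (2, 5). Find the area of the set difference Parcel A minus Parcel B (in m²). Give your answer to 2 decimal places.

4.00

|Parcel A∩Parcel B|: x∈[2,5], y∈[1,3] → 3·2 = 6.
|Parcel A| = 10.
|Parcel A ∖ Parcel B| = |Parcel A| − |Parcel A∩Parcel B| = 10 − 6 = 4.00.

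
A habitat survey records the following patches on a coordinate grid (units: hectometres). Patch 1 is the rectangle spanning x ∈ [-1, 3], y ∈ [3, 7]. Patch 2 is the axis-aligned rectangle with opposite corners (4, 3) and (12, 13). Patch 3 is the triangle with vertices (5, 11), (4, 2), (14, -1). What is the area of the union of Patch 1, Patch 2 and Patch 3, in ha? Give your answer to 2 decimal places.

By inclusion–exclusion:
Individual areas: |Patch 1| = 16, |Patch 2| = 80, |Patch 3| = 46.5.
|Patch 1∩Patch 2| = 0 (no overlap).
|Patch 1∩Patch 3| = 0.
|Patch 2∩Patch 3| = 27.5556.
|Patch 1∩Patch 2∩Patch 3| = 0.
|Patch 1 ∪ Patch 2 ∪ Patch 3| = 142.5 − 27.5556 + 0 = 114.94.

114.94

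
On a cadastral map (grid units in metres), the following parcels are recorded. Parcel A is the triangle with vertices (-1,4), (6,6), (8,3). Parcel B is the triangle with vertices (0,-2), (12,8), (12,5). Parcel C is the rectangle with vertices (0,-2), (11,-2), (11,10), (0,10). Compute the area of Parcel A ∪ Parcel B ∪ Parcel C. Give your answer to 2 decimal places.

135.07

By inclusion–exclusion:
Individual areas: |Parcel A| = 12.5, |Parcel B| = 18, |Parcel C| = 132.
|Parcel A∩Parcel B| = 0.8754.
|Parcel A∩Parcel C| = 12.3016.
|Parcel B∩Parcel C| = 15.125.
|Parcel A∩Parcel B∩Parcel C| = 0.8754.
|Parcel A ∪ Parcel B ∪ Parcel C| = 162.5 − 28.3019 + 0.8754 = 135.07.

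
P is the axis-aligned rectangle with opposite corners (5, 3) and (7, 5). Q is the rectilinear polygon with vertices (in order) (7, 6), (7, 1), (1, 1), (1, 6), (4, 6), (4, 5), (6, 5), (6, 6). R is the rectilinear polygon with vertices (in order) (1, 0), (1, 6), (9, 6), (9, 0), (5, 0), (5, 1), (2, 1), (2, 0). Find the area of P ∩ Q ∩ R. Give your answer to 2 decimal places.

The intersection is the polygon with vertices (5,3), (5,5), (6,5), (7,5), (7,3).
By the shoelace formula its area is 4.00.

4.00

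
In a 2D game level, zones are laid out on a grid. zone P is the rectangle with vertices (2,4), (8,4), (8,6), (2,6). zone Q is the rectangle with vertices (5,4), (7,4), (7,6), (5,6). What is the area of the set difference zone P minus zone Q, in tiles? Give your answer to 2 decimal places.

8.00

|zone P∩zone Q|: x∈[5,7], y∈[4,6] → 2·2 = 4.
|zone P| = 12.
|zone P ∖ zone Q| = |zone P| − |zone P∩zone Q| = 12 − 4 = 8.00.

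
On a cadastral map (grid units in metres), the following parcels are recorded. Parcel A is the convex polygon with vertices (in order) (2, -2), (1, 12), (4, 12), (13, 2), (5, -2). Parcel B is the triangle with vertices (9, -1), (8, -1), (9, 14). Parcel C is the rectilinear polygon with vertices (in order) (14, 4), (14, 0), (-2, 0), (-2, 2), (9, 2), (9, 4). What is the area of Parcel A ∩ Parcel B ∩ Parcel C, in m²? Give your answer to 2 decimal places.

1.73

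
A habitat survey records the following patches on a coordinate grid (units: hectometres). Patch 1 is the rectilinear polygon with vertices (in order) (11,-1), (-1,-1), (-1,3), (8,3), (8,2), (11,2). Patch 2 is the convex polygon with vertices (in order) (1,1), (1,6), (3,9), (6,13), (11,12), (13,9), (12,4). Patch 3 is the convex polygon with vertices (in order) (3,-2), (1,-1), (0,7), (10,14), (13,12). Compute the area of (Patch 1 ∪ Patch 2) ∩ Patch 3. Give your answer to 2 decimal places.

81.34

|Patch 1 ∪ Patch 2| = 135.1818.
|(Patch 1 ∪ Patch 2) ∩ Patch 3| = 81.34.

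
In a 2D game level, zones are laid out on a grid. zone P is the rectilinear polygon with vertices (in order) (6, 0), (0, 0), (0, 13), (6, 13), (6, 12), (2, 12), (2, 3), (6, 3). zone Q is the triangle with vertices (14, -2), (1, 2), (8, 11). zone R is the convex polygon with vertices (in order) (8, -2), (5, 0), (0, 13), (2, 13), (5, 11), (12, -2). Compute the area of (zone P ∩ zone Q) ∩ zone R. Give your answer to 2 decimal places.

3.99

The region (zone P ∩ zone Q) ∩ zone R is the polygon with vertices (6,3), (6,0.462), (4.664,0.873), (3.846,3).
By the shoelace formula its area is 3.99.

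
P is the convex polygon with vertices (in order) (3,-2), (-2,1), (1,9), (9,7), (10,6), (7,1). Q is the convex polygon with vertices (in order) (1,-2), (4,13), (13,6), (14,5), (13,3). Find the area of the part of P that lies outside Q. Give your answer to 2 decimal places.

|P| = 79.5, |P∩Q| = 52.0216.
|P ∖ Q| = |P| − |P∩Q| = 79.5 − 52.0216 = 27.48.

27.48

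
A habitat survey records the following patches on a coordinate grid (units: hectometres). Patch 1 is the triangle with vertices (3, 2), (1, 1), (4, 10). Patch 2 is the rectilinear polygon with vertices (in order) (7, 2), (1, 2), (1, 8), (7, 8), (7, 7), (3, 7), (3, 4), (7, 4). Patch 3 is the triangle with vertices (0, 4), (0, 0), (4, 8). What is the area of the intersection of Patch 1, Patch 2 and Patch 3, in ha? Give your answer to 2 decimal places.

0.70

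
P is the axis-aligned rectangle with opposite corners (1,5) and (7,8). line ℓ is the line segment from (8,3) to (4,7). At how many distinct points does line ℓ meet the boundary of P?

1

The segment meets the boundary at (6,5).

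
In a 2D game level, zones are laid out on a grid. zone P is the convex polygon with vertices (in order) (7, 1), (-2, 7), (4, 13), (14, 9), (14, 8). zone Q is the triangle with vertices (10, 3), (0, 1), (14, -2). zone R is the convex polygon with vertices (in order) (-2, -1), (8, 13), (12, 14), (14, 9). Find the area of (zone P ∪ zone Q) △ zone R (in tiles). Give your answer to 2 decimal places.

|zone P ∪ zone Q| = 129.1442.
|(zone P ∪ zone Q) ∩ zone R| = 47.5252.
|(zone P ∪ zone Q) △ zone R| = 129.1442 + 73 − 95.0504 = 107.09.

107.09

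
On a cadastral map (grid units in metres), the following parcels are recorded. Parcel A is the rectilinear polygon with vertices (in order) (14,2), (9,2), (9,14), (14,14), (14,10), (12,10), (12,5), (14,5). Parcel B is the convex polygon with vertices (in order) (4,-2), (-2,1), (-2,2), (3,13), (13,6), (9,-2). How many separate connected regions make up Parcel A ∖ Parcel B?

2

Parcel A ∖ Parcel B splits into 2 disjoint pieces (area 6.75, area 26.75).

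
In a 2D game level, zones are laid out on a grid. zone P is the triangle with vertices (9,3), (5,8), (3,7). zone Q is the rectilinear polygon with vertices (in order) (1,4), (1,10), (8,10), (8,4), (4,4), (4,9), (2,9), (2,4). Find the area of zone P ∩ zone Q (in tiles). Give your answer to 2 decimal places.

6.04

The intersection is the polygon with vertices (5,8), (8,4.25), (8,4), (7.5,4), (4,6.333), (4,7.5).
By the shoelace formula its area is 6.04.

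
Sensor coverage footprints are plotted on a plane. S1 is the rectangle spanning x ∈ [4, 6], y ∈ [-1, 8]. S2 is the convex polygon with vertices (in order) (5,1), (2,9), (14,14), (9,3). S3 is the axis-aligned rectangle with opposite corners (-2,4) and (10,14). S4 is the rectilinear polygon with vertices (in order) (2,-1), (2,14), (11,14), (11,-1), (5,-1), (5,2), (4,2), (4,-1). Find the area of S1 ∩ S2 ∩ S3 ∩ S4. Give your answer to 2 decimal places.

The intersection is the polygon with vertices (6,4), (4,4), (4,8), (6,8).
By the shoelace formula its area is 8.00.

8.00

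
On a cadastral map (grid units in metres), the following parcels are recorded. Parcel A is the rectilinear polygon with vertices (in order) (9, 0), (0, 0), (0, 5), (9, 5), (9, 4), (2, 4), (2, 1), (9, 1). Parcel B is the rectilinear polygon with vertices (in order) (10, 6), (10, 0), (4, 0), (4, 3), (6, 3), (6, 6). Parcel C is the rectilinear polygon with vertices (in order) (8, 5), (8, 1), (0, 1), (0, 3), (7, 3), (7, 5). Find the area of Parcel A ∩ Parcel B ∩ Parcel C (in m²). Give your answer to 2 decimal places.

1.00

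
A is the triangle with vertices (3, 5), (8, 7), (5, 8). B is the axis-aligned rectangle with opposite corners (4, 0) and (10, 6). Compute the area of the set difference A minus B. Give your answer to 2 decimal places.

5.05

|A| = 5.5, |A∩B| = 0.45.
|A ∖ B| = |A| − |A∩B| = 5.5 − 0.45 = 5.05.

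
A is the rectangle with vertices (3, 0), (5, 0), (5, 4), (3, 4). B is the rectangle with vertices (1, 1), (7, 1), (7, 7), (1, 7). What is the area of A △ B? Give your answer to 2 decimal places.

|A∩B|: x∈[3,5], y∈[1,4] → 2·3 = 6.
|A △ B| = |A| + |B| − 2·|A∩B| = 8 + 36 − 12 = 32.00.

32.00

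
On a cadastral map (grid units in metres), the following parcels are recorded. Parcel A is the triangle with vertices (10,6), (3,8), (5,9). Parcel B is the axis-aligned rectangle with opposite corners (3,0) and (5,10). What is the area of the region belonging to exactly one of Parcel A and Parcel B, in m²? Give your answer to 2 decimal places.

22.36

|Parcel A| = 5.5, |Parcel B| = 20, |Parcel A∩Parcel B| = 1.5714.
|Parcel A △ Parcel B| = |Parcel A| + |Parcel B| − 2·|Parcel A∩Parcel B| = 5.5 + 20 − 3.1429 = 22.36.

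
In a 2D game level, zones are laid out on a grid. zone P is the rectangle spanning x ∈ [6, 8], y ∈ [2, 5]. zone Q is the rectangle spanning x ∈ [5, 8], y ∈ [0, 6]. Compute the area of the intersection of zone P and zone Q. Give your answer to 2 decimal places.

|zone P∩zone Q|: x∈[6,8], y∈[2,5] → 2·3 = 6.

6.00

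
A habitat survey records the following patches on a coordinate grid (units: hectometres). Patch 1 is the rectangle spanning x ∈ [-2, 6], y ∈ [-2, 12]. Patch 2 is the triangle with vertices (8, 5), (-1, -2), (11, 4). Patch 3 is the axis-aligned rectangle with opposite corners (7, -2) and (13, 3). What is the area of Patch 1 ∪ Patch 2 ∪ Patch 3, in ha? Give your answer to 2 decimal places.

By inclusion–exclusion:
Individual areas: |Patch 1| = 112, |Patch 2| = 15, |Patch 3| = 30.
|Patch 1∩Patch 2| = 6.8056.
|Patch 1∩Patch 3| = 0 (no overlap).
|Patch 2∩Patch 3| = 1.
|Patch 1∩Patch 2∩Patch 3| = 0.
|Patch 1 ∪ Patch 2 ∪ Patch 3| = 157 − 7.8056 + 0 = 149.19.

149.19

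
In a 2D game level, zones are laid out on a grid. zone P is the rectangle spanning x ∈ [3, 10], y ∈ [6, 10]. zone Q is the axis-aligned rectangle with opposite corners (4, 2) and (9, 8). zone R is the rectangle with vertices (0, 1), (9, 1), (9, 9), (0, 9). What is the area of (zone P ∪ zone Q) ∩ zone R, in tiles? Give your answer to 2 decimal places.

The region (zone P ∪ zone Q) ∩ zone R is the polygon with vertices (3,9), (9,9), (9,6), (9,2), (4,2), (4,6), (3,6).
By the shoelace formula its area is 38.00.

38.00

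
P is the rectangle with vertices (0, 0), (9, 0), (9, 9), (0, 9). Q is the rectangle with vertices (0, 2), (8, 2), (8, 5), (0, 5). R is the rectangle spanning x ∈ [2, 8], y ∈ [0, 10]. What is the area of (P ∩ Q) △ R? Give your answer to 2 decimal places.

|P ∩ Q| = 24.
|(P ∩ Q) ∩ R| = 18.
|(P ∩ Q) △ R| = 24 + 60 − 36 = 48.00.

48.00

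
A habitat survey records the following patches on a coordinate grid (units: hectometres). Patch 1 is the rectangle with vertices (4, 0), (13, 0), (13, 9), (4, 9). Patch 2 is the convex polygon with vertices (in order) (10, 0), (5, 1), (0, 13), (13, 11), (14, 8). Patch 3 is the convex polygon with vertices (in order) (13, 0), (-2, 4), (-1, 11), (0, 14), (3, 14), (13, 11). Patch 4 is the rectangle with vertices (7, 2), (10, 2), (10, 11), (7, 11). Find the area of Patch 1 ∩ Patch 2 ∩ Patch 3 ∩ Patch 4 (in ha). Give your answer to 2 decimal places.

The intersection is the polygon with vertices (10,9), (10,2), (7,2), (7,9).
By the shoelace formula its area is 21.00.

21.00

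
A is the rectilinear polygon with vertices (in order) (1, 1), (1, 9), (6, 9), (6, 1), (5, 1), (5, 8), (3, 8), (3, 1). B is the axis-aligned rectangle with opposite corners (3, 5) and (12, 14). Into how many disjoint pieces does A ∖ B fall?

2

A ∖ B splits into 2 disjoint pieces (area 16, area 4).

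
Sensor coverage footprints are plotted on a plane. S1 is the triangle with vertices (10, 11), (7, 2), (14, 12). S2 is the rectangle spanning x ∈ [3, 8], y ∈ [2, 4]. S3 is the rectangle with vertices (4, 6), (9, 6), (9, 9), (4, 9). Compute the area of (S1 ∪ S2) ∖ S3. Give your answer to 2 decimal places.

|S1 ∪ S2| = 25.881.
|(S1 ∪ S2) ∩ S3| = 0.6667.
|(S1 ∪ S2) ∖ S3| = 25.881 − 0.6667 = 25.21.

25.21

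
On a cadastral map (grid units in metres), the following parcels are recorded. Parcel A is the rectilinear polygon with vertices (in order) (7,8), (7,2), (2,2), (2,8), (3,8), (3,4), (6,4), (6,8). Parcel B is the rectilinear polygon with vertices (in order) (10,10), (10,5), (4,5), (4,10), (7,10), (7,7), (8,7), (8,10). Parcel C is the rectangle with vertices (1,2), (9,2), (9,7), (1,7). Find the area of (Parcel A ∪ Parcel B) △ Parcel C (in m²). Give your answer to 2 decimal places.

|Parcel A ∪ Parcel B| = 42.
|(Parcel A ∪ Parcel B) ∩ Parcel C| = 24.
|(Parcel A ∪ Parcel B) △ Parcel C| = 42 + 40 − 48 = 34.00.

34.00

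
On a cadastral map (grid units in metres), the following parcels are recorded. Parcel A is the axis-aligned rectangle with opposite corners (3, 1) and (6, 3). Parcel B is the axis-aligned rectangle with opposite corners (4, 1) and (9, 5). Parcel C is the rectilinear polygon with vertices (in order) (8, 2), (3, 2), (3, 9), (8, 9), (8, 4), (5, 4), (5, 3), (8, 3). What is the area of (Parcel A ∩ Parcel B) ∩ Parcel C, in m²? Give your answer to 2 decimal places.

The region (Parcel A ∩ Parcel B) ∩ Parcel C is the polygon with vertices (6,2), (4,2), (4,3), (5,3), (6,3).
By the shoelace formula its area is 2.00.

2.00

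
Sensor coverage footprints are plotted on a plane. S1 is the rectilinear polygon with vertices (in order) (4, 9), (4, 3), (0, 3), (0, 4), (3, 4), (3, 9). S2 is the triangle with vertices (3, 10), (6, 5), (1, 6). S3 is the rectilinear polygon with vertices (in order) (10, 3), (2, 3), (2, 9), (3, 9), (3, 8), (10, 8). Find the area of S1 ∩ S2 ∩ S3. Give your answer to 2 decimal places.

2.50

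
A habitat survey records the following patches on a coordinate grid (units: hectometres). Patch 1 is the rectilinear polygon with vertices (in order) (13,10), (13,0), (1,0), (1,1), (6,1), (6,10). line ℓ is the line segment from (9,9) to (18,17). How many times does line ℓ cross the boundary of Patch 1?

The segment meets the boundary at (10.125,10).

1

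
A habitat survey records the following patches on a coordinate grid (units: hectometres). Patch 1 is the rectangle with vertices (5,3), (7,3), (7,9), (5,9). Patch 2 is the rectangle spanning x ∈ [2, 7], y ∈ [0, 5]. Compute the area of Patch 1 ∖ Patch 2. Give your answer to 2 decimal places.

8.00

|Patch 1∩Patch 2|: x∈[5,7], y∈[3,5] → 2·2 = 4.
|Patch 1| = 12.
|Patch 1 ∖ Patch 2| = |Patch 1| − |Patch 1∩Patch 2| = 12 − 4 = 8.00.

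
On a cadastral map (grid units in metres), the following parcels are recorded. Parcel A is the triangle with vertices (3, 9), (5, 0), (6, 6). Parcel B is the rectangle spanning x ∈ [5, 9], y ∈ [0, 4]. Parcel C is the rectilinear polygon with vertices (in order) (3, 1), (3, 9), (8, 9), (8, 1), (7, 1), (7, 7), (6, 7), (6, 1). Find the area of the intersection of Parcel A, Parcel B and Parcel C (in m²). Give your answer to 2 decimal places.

1.25

The intersection is the polygon with vertices (5,4), (5.667,4), (5.167,1), (5,1).
By the shoelace formula its area is 1.25.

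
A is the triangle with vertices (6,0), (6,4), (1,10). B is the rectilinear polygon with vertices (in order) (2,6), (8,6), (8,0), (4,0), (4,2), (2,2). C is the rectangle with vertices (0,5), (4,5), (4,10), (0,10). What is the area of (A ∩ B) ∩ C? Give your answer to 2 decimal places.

The region (A ∩ B) ∩ C is the polygon with vertices (3,6), (4,6), (4,5), (3.5,5).
By the shoelace formula its area is 0.75.

0.75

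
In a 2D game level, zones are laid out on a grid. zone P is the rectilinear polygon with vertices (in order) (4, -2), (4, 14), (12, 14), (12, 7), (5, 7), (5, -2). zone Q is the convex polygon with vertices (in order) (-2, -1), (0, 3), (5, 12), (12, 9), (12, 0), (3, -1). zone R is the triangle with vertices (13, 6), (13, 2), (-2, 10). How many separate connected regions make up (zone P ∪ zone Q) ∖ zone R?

(zone P ∪ zone Q) ∖ zone R splits into 2 disjoint pieces (area 73.9229, area 54.1172).

2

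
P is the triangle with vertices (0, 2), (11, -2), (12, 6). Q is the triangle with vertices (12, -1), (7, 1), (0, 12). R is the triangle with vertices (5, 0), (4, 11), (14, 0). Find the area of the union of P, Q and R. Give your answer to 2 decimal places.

By inclusion–exclusion:
Individual areas: |P| = 46, |Q| = 20.5, |R| = 49.5.
|P∩Q| = 11.2365.
|P∩R| = 27.8857.
|Q∩R| = 14.8854.
|P∩Q∩R| = 10.6674.
|P ∪ Q ∪ R| = 116 − 54.0075 + 10.6674 = 72.66.

72.66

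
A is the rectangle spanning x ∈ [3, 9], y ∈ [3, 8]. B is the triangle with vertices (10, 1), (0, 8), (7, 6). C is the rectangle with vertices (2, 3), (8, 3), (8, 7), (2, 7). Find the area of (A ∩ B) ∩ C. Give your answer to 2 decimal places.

The region (A ∩ B) ∩ C is the polygon with vertices (7,6), (8,4.333), (8,3), (7.143,3), (3,5.9), (3,7), (3.5,7).
By the shoelace formula its area is 10.41.

10.41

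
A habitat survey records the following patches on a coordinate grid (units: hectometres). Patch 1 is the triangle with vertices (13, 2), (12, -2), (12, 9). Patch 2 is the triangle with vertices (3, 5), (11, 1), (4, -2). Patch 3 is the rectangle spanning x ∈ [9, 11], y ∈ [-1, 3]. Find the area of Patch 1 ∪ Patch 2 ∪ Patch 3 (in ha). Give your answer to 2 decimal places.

By inclusion–exclusion:
Individual areas: |Patch 1| = 5.5, |Patch 2| = 26, |Patch 3| = 8.
|Patch 1∩Patch 2| = 0.
|Patch 1∩Patch 3| = 0.
|Patch 2∩Patch 3| = 1.8571.
|Patch 1∩Patch 2∩Patch 3| = 0.
|Patch 1 ∪ Patch 2 ∪ Patch 3| = 39.5 − 1.8571 + 0 = 37.64.

37.64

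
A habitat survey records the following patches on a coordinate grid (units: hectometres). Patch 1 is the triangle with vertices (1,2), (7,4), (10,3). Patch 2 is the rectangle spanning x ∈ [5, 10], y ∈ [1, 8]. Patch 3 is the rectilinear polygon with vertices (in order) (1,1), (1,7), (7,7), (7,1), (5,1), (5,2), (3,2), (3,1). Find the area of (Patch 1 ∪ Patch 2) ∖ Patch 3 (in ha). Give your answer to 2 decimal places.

|Patch 1 ∪ Patch 2| = 36.7778.
|(Patch 1 ∪ Patch 2) ∩ Patch 3| = 13.7778.
|(Patch 1 ∪ Patch 2) ∖ Patch 3| = 36.7778 − 13.7778 = 23.00.

23.00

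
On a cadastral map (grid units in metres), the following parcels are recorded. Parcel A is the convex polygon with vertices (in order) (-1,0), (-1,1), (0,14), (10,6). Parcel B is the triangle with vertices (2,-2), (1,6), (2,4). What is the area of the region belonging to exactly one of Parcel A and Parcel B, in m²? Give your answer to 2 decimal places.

73.05

|Parcel A| = 74.5, |Parcel B| = 3, |Parcel A∩Parcel B| = 2.2263.
|Parcel A △ Parcel B| = |Parcel A| + |Parcel B| − 2·|Parcel A∩Parcel B| = 74.5 + 3 − 4.4526 = 73.05.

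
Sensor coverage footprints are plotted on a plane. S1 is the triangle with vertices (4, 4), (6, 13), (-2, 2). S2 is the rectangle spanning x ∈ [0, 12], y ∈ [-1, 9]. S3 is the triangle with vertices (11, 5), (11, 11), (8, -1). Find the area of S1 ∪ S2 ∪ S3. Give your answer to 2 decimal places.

By inclusion–exclusion:
Individual areas: |S1| = 25, |S2| = 120, |S3| = 9.
|S1∩S2| = 18.8763.
|S1∩S3| = 0.
|S2∩S3| = 8.5.
|S1∩S2∩S3| = 0.
|S1 ∪ S2 ∪ S3| = 154 − 27.3763 + 0 = 126.62.

126.62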